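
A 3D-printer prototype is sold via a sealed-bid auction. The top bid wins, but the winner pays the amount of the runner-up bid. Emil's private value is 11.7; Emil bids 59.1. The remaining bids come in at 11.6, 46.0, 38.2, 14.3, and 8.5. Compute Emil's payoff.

-34.3

Highest competing bid: 46.0.
Emil's bid 59.1 is the highest overall, so Emil wins and pays the second-highest bid, 46.0.
Payoff = value − price = 11.7 − 46.0 = -34.3.
Overbidding won the item at a price above value — truthful bidding would have avoided this loss.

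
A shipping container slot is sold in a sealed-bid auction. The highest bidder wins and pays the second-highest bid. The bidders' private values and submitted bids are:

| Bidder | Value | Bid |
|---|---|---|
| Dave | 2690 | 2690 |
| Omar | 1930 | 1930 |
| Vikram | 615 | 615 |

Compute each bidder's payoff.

Ranking the bids: Dave 2690 > Omar 1930 > Vikram 615.
Dave has the top bid and wins; the price is the second-highest bid, 1930.
Dave's payoff = 2690 − 1930 = 760. All other bidders lose, so their payoff is 0.

Payoffs: Dave 760, Omar 0, Vikram 0.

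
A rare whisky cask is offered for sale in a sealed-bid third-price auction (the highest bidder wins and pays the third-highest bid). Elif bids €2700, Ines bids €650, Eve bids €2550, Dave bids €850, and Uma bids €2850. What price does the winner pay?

Price paid: €2550.

Sorted high to low: Uma €2850, then Elif €2700, then Eve €2550, then Dave €850, then Ines €650.
Uma is the highest bidder, so Uma wins.
Under the third-price rule, the price is the third-highest bid: €2550.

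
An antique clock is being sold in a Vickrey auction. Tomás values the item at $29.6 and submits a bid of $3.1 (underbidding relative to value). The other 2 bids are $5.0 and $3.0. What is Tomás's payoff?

Highest competing bid: $5.0.
Tomás's bid $3.1 is not the highest, so Tomás loses, pays nothing, and earns zero payoff.

Payoff = $0.0.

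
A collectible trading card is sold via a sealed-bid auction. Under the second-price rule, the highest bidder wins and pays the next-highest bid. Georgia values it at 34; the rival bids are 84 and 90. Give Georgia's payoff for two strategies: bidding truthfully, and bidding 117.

The highest competing bid is 90.
Bidding truthfully at 34: the top bid is 90 (a rival), so Georgia loses. Payoff = 0.
Bidding 117: Georgia has the top bid, wins, and pays the second-highest bid 90. Payoff = 34 − 90 = -56.

(a) 0  (b) -56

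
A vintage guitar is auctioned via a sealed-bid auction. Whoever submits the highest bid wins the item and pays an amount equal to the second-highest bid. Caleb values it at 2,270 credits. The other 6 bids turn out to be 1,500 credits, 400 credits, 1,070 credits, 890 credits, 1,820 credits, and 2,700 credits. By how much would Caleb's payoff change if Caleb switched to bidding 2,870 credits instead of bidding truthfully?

Payoff change: -430 credits.

The highest competing bid is 2,700 credits.
Bidding truthfully at 2,270 credits: the top bid is 2,700 credits (a rival), so Caleb loses. Payoff = 0 credits.
Bidding 2,870 credits: Caleb has the top bid, wins, and pays the second-highest bid 2,700 credits. Payoff = 2,270 credits − 2,700 credits = -430 credits.
Change = -430 credits − 0 credits = -430 credits.
Deviating from a truthful bid can only lose payoff in a second-price auction — never gain.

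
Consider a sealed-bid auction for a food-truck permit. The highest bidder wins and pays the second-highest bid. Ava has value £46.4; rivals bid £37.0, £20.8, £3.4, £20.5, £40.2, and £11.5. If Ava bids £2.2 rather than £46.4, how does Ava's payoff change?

The highest competing bid is £40.2.
Bidding truthfully at £46.4: Ava has the top bid, wins, and pays the second-highest bid £40.2. Payoff = £46.4 − £40.2 = £6.2.
Bidding £2.2: the top bid is £40.2 (a rival), so Ava loses. Payoff = £0.0.
Change = £0.0 − £6.2 = -£6.2.

Change in payoff: -£6.2.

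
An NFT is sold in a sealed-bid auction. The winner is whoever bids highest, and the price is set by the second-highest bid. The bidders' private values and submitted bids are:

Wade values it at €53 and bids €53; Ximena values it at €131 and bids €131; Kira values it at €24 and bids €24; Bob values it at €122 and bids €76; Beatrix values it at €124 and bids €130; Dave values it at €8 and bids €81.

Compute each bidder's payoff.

Ranking the bids: Ximena €131 > Beatrix €130 > Dave €81 > Bob €76 > Wade €53 > Kira €24.
Ximena has the top bid and wins; the price is the second-highest bid, €130.
Ximena's payoff = €131 − €130 = €1. All other bidders lose, so their payoff is 0.

Wade €0, Ximena €1, Kira €0, Bob €0, Beatrix €0, Dave €0.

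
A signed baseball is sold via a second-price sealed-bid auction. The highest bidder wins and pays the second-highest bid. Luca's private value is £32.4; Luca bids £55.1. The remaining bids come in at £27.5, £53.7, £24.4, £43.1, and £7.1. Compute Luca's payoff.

Luca's payoff: -£21.3.

Highest competing bid: £53.7.
Luca's bid £55.1 is the highest overall, so Luca wins and pays the second-highest bid, £53.7.
Payoff = value − price = £32.4 − £53.7 = -£21.3.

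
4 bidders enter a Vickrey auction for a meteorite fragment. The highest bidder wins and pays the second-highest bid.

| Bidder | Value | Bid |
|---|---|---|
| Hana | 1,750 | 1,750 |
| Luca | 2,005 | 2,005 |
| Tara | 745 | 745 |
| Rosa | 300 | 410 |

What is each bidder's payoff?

Ordered from highest: Luca 2,005; Hana 1,750; Tara 745; Rosa 410.
Luca has the top bid and wins; the price is the second-highest bid, 1,750.
Luca's payoff = 2,005 − 1,750 = 255. All other bidders lose, so their payoff is 0.

Payoffs: Hana 0, Luca 255, Tara 0, Rosa 0.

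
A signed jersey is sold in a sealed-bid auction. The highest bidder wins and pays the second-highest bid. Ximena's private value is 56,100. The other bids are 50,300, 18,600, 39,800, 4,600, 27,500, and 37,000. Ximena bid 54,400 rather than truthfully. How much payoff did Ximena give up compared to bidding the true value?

The highest competing bid is 50,300.
Bidding truthfully at 56,100: Ximena has the top bid, wins, and pays the second-highest bid 50,300. Payoff = 56,100 − 50,300 = 5,800.
Bidding 54,400: Ximena has the top bid, wins, and pays the second-highest bid 50,300. Payoff = 56,100 − 50,300 = 5,800.
Regret = truthful payoff − actual payoff = 5,800 − 5,800 = 0.

Payoff forgone: 0.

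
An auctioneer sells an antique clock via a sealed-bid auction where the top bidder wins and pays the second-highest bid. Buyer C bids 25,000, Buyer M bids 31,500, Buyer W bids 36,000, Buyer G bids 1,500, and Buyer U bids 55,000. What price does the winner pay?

Sorted high to low: Buyer U 55,000 > Buyer W 36,000 > Buyer M 31,500 > Buyer C 25,000 > Buyer G 1,500.
Buyer U is the highest bidder, so Buyer U wins.
Under the second-price rule, the price is the second-highest bid: 36,000.

Price paid: 36,000.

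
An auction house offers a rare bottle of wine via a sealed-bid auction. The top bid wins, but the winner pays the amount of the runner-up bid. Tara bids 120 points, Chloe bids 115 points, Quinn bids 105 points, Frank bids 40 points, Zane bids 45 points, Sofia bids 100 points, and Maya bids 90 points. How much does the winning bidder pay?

Sorted high to low: Tara 120 points; Chloe 115 points; Quinn 105 points; Sofia 100 points; Maya 90 points; Zane 45 points; Frank 40 points.
Tara has the highest bid, so Tara wins.
The second-highest bid is 115 points, so that is what Tara pays.

The winner pays 115 points.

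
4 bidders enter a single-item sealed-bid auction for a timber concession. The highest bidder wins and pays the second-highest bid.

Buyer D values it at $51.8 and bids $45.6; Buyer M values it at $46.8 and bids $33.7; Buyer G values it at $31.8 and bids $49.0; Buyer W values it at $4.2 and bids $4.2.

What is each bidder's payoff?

Bids in descending order: Buyer G $49.0; Buyer D $45.6; Buyer M $33.7; Buyer W $4.2.
Buyer G has the top bid and wins; the price is the second-highest bid, $45.6.
Buyer G's payoff = $31.8 − $45.6 = -$13.8. All other bidders lose, so their payoff is 0.

Payoffs: Buyer D $0.0, Buyer M $0.0, Buyer G -$13.8, Buyer W $0.0.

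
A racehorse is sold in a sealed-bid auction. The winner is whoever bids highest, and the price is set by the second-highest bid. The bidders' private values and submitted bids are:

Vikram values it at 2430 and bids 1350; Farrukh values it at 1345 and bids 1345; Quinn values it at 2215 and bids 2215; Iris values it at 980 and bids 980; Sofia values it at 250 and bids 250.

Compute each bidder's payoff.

Payoffs: Vikram 0, Farrukh 0, Quinn 865, Iris 0, Sofia 0.

Ordered from highest: Quinn 2215 > Vikram 1350 > Farrukh 1345 > Iris 980 > Sofia 250.
Quinn has the top bid and wins; the price is the second-highest bid, 1350.
Quinn's payoff = 2215 − 1350 = 865. All other bidders lose, so their payoff is 0.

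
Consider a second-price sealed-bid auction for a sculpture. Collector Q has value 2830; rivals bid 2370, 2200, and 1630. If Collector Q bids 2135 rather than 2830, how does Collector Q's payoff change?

-460

The highest competing bid is 2370.
Bidding truthfully at 2830: Collector Q has the top bid, wins, and pays the second-highest bid 2370. Payoff = 2830 − 2370 = 460.
Bidding 2135: the top bid is 2370 (a rival), so Collector Q loses. Payoff = 0.
Change = 0 − 460 = -460.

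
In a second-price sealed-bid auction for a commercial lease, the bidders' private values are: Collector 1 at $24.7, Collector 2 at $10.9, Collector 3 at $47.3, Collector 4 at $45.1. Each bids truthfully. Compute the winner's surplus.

Surplus = $2.2.

Ranking the bids: Collector 3 $47.3, then Collector 4 $45.1, then Collector 1 $24.7, then Collector 2 $10.9.
Collector 3 wins with the top bid and pays the second-highest, $45.1.
Surplus = $47.3 − $45.1 = $2.2.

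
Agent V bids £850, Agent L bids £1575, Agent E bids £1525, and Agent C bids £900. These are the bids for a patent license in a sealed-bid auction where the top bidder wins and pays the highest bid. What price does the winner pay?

Ranking the bids: Agent L £1575, then Agent E £1525, then Agent C £900, then Agent V £850.
Agent L is the highest bidder, so Agent L wins.
Under the first-price rule, the price is the highest bid: £1575.

£1575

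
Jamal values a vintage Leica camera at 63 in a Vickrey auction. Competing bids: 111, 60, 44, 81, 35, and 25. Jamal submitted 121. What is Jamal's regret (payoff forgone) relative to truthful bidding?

The highest competing bid is 111.
Bidding truthfully at 63: the top bid is 111 (a rival), so Jamal loses. Payoff = 0.
Bidding 121: Jamal has the top bid, wins, and pays the second-highest bid 111. Payoff = 63 − 111 = -48.
Regret = truthful payoff − actual payoff = 0 − -48 = 48.

Payoff forgone: 48.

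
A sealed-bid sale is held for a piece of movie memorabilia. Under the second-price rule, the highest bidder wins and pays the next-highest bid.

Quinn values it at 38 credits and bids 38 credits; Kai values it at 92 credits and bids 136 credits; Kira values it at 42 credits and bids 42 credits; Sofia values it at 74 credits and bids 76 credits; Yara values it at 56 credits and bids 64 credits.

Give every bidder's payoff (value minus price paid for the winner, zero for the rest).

Sorted high to low: Kai 136 credits; Sofia 76 credits; Yara 64 credits; Kira 42 credits; Quinn 38 credits.
Kai has the top bid and wins; the price is the second-highest bid, 76 credits.
Kai's payoff = 92 credits − 76 credits = 16 credits. All other bidders lose, so their payoff is 0.

Payoffs: Quinn 0 credits, Kai 16 credits, Kira 0 credits, Sofia 0 credits, Yara 0 credits.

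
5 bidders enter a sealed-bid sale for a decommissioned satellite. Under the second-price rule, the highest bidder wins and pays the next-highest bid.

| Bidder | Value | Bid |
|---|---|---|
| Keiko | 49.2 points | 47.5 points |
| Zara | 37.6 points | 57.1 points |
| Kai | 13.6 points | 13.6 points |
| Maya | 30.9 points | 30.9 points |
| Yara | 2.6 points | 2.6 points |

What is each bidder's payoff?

Ranking the bids: Zara 57.1 points; Keiko 47.5 points; Maya 30.9 points; Kai 13.6 points; Yara 2.6 points.
Zara has the top bid and wins; the price is the second-highest bid, 47.5 points.
Zara's payoff = 37.6 points − 47.5 points = -9.9 points. All other bidders lose, so their payoff is 0.

Payoffs: Keiko 0.0 points, Zara -9.9 points, Kai 0.0 points, Maya 0.0 points, Yara 0.0 points.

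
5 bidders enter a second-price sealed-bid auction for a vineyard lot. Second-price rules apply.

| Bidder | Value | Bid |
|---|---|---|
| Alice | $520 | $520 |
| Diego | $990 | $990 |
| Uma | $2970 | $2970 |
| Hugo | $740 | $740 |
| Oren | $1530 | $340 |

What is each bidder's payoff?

Alice $0, Diego $0, Uma $1980, Hugo $0, Oren $0.

Ranking the bids: Uma $2970; Diego $990; Hugo $740; Alice $520; Oren $340.
Uma has the top bid and wins; the price is the second-highest bid, $990.
Uma's payoff = $2970 − $990 = $1980. All other bidders lose, so their payoff is 0.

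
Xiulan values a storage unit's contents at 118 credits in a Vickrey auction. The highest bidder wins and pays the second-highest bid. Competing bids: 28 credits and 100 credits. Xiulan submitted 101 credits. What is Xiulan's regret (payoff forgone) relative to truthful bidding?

The highest competing bid is 100 credits.
Bidding truthfully at 118 credits: Xiulan has the top bid, wins, and pays the second-highest bid 100 credits. Payoff = 118 credits − 100 credits = 18 credits.
Bidding 101 credits: Xiulan has the top bid, wins, and pays the second-highest bid 100 credits. Payoff = 118 credits − 100 credits = 18 credits.
Regret = truthful payoff − actual payoff = 18 credits − 18 credits = 0 credits.

0 credits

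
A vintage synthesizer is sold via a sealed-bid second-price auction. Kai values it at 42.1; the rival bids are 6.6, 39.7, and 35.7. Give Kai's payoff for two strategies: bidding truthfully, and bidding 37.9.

The highest competing bid is 39.7.
Bidding truthfully at 42.1: Kai has the top bid, wins, and pays the second-highest bid 39.7. Payoff = 42.1 − 39.7 = 2.4.
Bidding 37.9: the top bid is 39.7 (a rival), so Kai loses. Payoff = 0.0.

Truthful: 2.4; alternative: 0.0.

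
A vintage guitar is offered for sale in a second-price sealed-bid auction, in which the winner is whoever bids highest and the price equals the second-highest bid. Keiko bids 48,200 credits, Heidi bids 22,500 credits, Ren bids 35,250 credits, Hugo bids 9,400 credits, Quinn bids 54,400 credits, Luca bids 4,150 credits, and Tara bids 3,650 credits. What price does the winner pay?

Price paid: 48,200 credits.

Ordered from highest: Quinn 54,400 credits, then Keiko 48,200 credits, then Ren 35,250 credits, then Heidi 22,500 credits, then Hugo 9,400 credits, then Luca 4,150 credits, then Tara 3,650 credits.
Quinn is the highest bidder, so Quinn wins.
Under the second-price rule, the price is the second-highest bid: 48,200 credits.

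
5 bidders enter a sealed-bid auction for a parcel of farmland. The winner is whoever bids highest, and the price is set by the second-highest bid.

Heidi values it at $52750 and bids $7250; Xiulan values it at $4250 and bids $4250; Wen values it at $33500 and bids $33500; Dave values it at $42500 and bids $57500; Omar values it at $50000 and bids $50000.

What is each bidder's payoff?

Sorted high to low: Dave $57500, then Omar $50000, then Wen $33500, then Heidi $7250, then Xiulan $4250.
Dave has the top bid and wins; the price is the second-highest bid, $50000.
Dave's payoff = $42500 − $50000 = -$7500. All other bidders lose, so their payoff is 0.

Payoffs: Heidi $0, Xiulan $0, Wen $0, Dave -$7500, Omar $0.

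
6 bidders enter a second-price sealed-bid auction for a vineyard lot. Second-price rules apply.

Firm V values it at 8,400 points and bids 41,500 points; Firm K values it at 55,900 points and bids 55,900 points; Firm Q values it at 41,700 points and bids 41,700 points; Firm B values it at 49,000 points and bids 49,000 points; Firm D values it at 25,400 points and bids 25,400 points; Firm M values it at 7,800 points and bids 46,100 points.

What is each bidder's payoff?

Firm V 0 points, Firm K 6,900 points, Firm Q 0 points, Firm B 0 points, Firm D 0 points, Firm M 0 points.

Ordered from highest: Firm K 55,900 points, then Firm B 49,000 points, then Firm M 46,100 points, then Firm Q 41,700 points, then Firm V 41,500 points, then Firm D 25,400 points.
Firm K has the top bid and wins; the price is the second-highest bid, 49,000 points.
Firm K's payoff = 55,900 points − 49,000 points = 6,900 points. All other bidders lose, so their payoff is 0.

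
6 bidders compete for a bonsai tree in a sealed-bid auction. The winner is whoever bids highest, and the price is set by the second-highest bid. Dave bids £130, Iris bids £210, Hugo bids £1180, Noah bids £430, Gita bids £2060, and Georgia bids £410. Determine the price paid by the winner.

Bids in descending order: Gita £2060 > Hugo £1180 > Noah £430 > Georgia £410 > Iris £210 > Dave £130.
Gita has the highest bid, so Gita wins.
The second-highest bid is £1180, so that is what Gita pays.

Price paid: £1180.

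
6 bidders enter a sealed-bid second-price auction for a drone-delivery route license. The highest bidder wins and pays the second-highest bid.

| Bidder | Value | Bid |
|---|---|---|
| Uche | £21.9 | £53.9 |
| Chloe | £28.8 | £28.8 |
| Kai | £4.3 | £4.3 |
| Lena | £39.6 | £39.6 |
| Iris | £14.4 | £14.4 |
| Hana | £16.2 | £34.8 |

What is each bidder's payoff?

Payoffs: Uche -£17.7, Chloe £0.0, Kai £0.0, Lena £0.0, Iris £0.0, Hana £0.0.

Bids in descending order: Uche £53.9 > Lena £39.6 > Hana £34.8 > Chloe £28.8 > Iris £14.4 > Kai £4.3.
Uche has the top bid and wins; the price is the second-highest bid, £39.6.
Uche's payoff = £21.9 − £39.6 = -£17.7. All other bidders lose, so their payoff is 0.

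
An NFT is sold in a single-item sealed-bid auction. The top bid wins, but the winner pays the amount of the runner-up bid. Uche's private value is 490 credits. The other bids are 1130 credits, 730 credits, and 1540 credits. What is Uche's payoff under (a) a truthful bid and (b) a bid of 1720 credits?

Truthful: 0 credits; alternative: -1050 credits.

The highest competing bid is 1540 credits.
Bidding truthfully at 490 credits: the top bid is 1540 credits (a rival), so Uche loses. Payoff = 0 credits.
Bidding 1720 credits: Uche has the top bid, wins, and pays the second-highest bid 1540 credits. Payoff = 490 credits − 1540 credits = -1050 credits.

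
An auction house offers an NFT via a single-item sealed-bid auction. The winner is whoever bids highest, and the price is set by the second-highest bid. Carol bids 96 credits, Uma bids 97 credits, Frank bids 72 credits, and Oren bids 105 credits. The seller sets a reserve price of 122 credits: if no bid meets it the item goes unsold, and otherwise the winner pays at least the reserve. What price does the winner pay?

unsold

Ranking the bids: Oren 105 credits, then Uma 97 credits, then Carol 96 credits, then Frank 72 credits.
The top bid 105 credits is below the reserve 122 credits, so the item goes unsold and nothing is paid.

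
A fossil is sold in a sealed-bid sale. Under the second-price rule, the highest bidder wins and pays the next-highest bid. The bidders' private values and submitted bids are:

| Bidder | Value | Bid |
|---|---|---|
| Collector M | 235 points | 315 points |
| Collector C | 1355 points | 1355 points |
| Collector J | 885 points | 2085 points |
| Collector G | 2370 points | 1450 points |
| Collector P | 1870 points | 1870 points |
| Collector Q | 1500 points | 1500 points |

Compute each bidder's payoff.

Sorted high to low: Collector J 2085 points; Collector P 1870 points; Collector Q 1500 points; Collector G 1450 points; Collector C 1355 points; Collector M 315 points.
Collector J has the top bid and wins; the price is the second-highest bid, 1870 points.
Collector J's payoff = 885 points − 1870 points = -985 points. All other bidders lose, so their payoff is 0.

Payoffs: Collector M 0 points, Collector C 0 points, Collector J -985 points, Collector G 0 points, Collector P 0 points, Collector Q 0 points.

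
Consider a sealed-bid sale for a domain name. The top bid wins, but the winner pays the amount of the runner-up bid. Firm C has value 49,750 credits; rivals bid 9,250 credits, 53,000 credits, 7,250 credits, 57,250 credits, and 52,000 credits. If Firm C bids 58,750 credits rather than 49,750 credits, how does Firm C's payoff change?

-7,500 credits

The highest competing bid is 57,250 credits.
Bidding truthfully at 49,750 credits: the top bid is 57,250 credits (a rival), so Firm C loses. Payoff = 0 credits.
Bidding 58,750 credits: Firm C has the top bid, wins, and pays the second-highest bid 57,250 credits. Payoff = 49,750 credits − 57,250 credits = -7,500 credits.
Change = -7,500 credits − 0 credits = -7,500 credits.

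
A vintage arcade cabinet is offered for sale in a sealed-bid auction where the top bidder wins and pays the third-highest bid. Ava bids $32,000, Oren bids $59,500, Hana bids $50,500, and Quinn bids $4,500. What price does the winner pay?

Sorted high to low: Oren $59,500; Hana $50,500; Ava $32,000; Quinn $4,500.
Oren is the highest bidder, so Oren wins.
Under the third-price rule, the price is the third-highest bid: $32,000.

The winner pays $32,000.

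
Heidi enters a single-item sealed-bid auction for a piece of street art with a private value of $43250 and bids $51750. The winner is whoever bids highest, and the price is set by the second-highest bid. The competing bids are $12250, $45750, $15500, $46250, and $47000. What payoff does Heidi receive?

-$3750

Highest competing bid: $47000.
Heidi's bid $51750 is the highest overall, so Heidi wins and pays the second-highest bid, $47000.
Payoff = value − price = $43250 − $47000 = -$3750.
Overbidding won the item at a price above value — truthful bidding would have avoided this loss.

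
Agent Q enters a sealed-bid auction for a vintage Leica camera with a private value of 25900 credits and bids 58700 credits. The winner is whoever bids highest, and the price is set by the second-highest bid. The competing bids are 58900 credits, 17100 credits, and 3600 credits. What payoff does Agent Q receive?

Highest competing bid: 58900 credits.
Agent Q's bid 58700 credits is not the highest, so Agent Q loses, pays nothing, and earns zero payoff.

Agent Q's payoff: 0 credits.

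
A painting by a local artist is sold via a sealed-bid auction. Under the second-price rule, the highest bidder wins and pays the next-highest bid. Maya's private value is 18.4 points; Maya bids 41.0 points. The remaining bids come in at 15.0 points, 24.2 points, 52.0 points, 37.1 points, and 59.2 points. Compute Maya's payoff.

Highest competing bid: 59.2 points.
Maya's bid 41.0 points is not the highest, so Maya loses, pays nothing, and earns zero payoff.

Maya's payoff: 0.0 points.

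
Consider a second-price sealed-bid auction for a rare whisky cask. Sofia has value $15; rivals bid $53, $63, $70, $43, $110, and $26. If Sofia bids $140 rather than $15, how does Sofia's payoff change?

-$95

The highest competing bid is $110.
Bidding truthfully at $15: the top bid is $110 (a rival), so Sofia loses. Payoff = $0.
Bidding $140: Sofia has the top bid, wins, and pays the second-highest bid $110. Payoff = $15 − $110 = -$95.
Change = -$95 − $0 = -$95.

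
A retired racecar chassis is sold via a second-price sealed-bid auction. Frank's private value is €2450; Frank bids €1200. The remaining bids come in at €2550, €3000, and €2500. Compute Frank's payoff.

Frank's payoff: €0.

Highest competing bid: €3000.
Frank's bid €1200 is not the highest, so Frank loses, pays nothing, and earns zero payoff.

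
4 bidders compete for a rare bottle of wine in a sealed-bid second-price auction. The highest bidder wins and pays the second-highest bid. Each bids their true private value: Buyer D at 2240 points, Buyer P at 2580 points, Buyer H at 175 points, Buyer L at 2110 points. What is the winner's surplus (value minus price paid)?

Sorted high to low: Buyer P 2580 points > Buyer D 2240 points > Buyer L 2110 points > Buyer H 175 points.
Buyer P wins with the top bid and pays the second-highest, 2240 points.
Surplus = 2580 points − 2240 points = 340 points.

Surplus = 340 points.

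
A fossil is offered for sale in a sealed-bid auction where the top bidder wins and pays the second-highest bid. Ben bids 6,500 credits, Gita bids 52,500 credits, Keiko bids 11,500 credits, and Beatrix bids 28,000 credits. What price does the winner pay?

The winner pays 28,000 credits.

Ranking the bids: Gita 52,500 credits; Beatrix 28,000 credits; Keiko 11,500 credits; Ben 6,500 credits.
Gita is the highest bidder, so Gita wins.
Under the second-price rule, the price is the second-highest bid: 28,000 credits.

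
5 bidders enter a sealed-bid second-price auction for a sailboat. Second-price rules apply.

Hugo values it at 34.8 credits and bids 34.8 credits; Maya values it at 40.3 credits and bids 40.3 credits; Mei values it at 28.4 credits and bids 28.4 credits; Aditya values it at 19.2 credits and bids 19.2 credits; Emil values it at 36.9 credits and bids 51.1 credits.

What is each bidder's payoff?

Ordered from highest: Emil 51.1 credits, then Maya 40.3 credits, then Hugo 34.8 credits, then Mei 28.4 credits, then Aditya 19.2 credits.
Emil has the top bid and wins; the price is the second-highest bid, 40.3 credits.
Emil's payoff = 36.9 credits − 40.3 credits = -3.4 credits. All other bidders lose, so their payoff is 0.

Hugo 0.0 credits, Maya 0.0 credits, Mei 0.0 credits, Aditya 0.0 credits, Emil -3.4 credits.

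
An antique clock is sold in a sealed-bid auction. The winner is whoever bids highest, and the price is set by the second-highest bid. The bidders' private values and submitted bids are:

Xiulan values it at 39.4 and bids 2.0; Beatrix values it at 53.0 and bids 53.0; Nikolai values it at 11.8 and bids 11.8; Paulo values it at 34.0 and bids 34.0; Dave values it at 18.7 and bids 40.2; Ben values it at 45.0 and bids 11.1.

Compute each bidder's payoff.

Payoffs: Xiulan 0.0, Beatrix 12.8, Nikolai 0.0, Paulo 0.0, Dave 0.0, Ben 0.0.

Sorted high to low: Beatrix 53.0; Dave 40.2; Paulo 34.0; Nikolai 11.8; Ben 11.1; Xiulan 2.0.
Beatrix has the top bid and wins; the price is the second-highest bid, 40.2.
Beatrix's payoff = 53.0 − 40.2 = 12.8. All other bidders lose, so their payoff is 0.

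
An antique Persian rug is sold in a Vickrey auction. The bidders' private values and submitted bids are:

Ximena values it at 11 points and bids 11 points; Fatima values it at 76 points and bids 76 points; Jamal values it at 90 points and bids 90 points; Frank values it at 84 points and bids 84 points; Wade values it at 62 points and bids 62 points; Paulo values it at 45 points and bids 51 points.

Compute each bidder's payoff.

Bids in descending order: Jamal 90 points > Frank 84 points > Fatima 76 points > Wade 62 points > Paulo 51 points > Ximena 11 points.
Jamal has the top bid and wins; the price is the second-highest bid, 84 points.
Jamal's payoff = 90 points − 84 points = 6 points. All other bidders lose, so their payoff is 0.

Ximena 0 points, Fatima 0 points, Jamal 6 points, Frank 0 points, Wade 0 points, Paulo 0 points.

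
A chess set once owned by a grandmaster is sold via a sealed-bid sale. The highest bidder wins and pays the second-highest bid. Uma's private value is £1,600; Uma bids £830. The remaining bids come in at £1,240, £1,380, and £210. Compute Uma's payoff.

£0

Highest competing bid: £1,380.
Uma's bid £830 is not the highest, so Uma loses, pays nothing, and earns zero payoff.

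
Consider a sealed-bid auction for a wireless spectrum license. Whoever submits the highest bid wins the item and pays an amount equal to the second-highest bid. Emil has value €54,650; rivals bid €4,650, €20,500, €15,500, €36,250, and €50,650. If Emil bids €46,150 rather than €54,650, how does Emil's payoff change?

The highest competing bid is €50,650.
Bidding truthfully at €54,650: Emil has the top bid, wins, and pays the second-highest bid €50,650. Payoff = €54,650 − €50,650 = €4,000.
Bidding €46,150: the top bid is €50,650 (a rival), so Emil loses. Payoff = €0.
Change = €0 − €4,000 = -€4,000.
Deviating from a truthful bid can only lose payoff in a second-price auction — never gain.

Payoff change: -€4,000.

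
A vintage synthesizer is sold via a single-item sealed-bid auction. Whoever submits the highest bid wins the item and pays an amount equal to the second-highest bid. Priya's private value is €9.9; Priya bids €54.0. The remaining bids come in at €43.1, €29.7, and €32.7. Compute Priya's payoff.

-€33.2

Highest competing bid: €43.1.
Priya's bid €54.0 is the highest overall, so Priya wins and pays the second-highest bid, €43.1.
Payoff = value − price = €9.9 − €43.1 = -€33.2.
Overbidding won the item at a price above value — truthful bidding would have avoided this loss.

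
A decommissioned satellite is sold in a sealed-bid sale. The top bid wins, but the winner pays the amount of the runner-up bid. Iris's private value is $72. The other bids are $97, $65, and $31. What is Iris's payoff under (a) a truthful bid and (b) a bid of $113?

The highest competing bid is $97.
Bidding truthfully at $72: the top bid is $97 (a rival), so Iris loses. Payoff = $0.
Bidding $113: Iris has the top bid, wins, and pays the second-highest bid $97. Payoff = $72 − $97 = -$25.

(a) $0  (b) -$25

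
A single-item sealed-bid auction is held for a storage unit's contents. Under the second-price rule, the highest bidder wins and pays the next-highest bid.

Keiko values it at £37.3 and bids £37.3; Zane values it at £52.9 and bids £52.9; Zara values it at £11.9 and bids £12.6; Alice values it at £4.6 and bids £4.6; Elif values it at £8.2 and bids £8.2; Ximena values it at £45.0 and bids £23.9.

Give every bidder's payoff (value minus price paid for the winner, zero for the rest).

Ranking the bids: Zane £52.9; Keiko £37.3; Ximena £23.9; Zara £12.6; Elif £8.2; Alice £4.6.
Zane has the top bid and wins; the price is the second-highest bid, £37.3.
Zane's payoff = £52.9 − £37.3 = £15.6. All other bidders lose, so their payoff is 0.

Keiko £0.0, Zane £15.6, Zara £0.0, Alice £0.0, Elif £0.0, Ximena £0.0.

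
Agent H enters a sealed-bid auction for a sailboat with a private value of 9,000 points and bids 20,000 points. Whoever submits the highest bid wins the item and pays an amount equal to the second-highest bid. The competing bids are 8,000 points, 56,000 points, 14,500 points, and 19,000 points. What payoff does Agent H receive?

Highest competing bid: 56,000 points.
Agent H's bid 20,000 points is not the highest, so Agent H loses, pays nothing, and earns zero payoff.

Agent H's payoff: 0 points.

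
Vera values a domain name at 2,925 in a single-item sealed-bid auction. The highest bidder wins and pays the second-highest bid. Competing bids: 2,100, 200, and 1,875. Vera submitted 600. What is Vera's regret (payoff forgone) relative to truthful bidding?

The highest competing bid is 2,100.
Bidding truthfully at 2,925: Vera has the top bid, wins, and pays the second-highest bid 2,100. Payoff = 2,925 − 2,100 = 825.
Bidding 600: the top bid is 2,100 (a rival), so Vera loses. Payoff = 0.
Regret = truthful payoff − actual payoff = 825 − 0 = 825.

Regret: 825.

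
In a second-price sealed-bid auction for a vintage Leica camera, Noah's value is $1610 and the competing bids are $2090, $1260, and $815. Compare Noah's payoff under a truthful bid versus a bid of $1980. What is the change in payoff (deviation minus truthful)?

Change in payoff: $0.

The highest competing bid is $2090.
Bidding truthfully at $1610: the top bid is $2090 (a rival), so Noah loses. Payoff = $0.
Bidding $1980: the top bid is $2090 (a rival), so Noah loses. Payoff = $0.
Change = $0 − $0 = $0.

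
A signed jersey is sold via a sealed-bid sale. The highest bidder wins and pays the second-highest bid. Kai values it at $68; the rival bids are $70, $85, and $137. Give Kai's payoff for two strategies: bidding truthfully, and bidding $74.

The highest competing bid is $137.
Bidding truthfully at $68: the top bid is $137 (a rival), so Kai loses. Payoff = $0.
Bidding $74: the top bid is $137 (a rival), so Kai loses. Payoff = $0.

Truthful: $0; alternative: $0.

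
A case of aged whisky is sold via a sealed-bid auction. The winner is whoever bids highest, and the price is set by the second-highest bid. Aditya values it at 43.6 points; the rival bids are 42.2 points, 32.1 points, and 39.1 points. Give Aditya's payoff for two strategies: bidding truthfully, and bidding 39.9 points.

(a) 1.4 points  (b) 0.0 points

The highest competing bid is 42.2 points.
Bidding truthfully at 43.6 points: Aditya has the top bid, wins, and pays the second-highest bid 42.2 points. Payoff = 43.6 points − 42.2 points = 1.4 points.
Bidding 39.9 points: the top bid is 42.2 points (a rival), so Aditya loses. Payoff = 0.0 points.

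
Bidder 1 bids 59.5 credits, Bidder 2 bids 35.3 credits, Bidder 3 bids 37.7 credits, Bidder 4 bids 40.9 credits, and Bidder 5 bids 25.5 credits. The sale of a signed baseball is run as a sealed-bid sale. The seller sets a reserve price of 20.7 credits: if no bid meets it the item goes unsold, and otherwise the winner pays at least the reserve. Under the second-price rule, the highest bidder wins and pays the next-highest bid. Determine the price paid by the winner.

Price paid: 40.9 credits.

Bids in descending order: Bidder 1 59.5 credits, then Bidder 4 40.9 credits, then Bidder 3 37.7 credits, then Bidder 2 35.3 credits, then Bidder 5 25.5 credits.
Bidder 1 has the highest bid, so Bidder 1 wins.
The second-highest bid is 40.9 credits, which exceeds the reserve, so that sets the price.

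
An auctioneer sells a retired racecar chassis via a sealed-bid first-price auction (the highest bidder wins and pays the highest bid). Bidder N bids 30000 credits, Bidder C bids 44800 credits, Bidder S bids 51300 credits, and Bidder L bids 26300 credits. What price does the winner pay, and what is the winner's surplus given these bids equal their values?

Ordered from highest: Bidder S 51300 credits, then Bidder C 44800 credits, then Bidder N 30000 credits, then Bidder L 26300 credits.
Bidder S is the highest bidder, so Bidder S wins.
Under the first-price rule, the price is the highest bid: 51300 credits.
Surplus = 51300 credits − 51300 credits = 0 credits.

The winner pays 51300 credits for a surplus of 0 credits.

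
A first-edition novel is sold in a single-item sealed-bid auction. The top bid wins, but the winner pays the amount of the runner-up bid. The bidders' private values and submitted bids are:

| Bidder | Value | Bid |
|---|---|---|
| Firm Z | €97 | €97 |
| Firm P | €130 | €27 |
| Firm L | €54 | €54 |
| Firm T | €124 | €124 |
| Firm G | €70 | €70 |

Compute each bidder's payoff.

Ordered from highest: Firm T €124 > Firm Z €97 > Firm G €70 > Firm L €54 > Firm P €27.
Firm T has the top bid and wins; the price is the second-highest bid, €97.
Firm T's payoff = €124 − €97 = €27. All other bidders lose, so their payoff is 0.

Firm Z €0, Firm P €0, Firm L €0, Firm T €27, Firm G €0.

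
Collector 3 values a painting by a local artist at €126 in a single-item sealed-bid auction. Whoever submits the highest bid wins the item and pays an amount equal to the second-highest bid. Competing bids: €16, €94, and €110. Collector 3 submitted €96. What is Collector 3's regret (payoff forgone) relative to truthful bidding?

The highest competing bid is €110.
Bidding truthfully at €126: Collector 3 has the top bid, wins, and pays the second-highest bid €110. Payoff = €126 − €110 = €16.
Bidding €96: the top bid is €110 (a rival), so Collector 3 loses. Payoff = €0.
Regret = truthful payoff − actual payoff = €16 − €0 = €16.
This is the dominant-strategy logic: truthful bidding weakly beats any alternative.

€16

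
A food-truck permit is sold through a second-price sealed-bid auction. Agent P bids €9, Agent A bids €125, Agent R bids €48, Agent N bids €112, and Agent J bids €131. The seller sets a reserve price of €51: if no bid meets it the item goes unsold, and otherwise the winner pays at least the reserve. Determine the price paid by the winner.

Bids in descending order: Agent J €131; Agent A €125; Agent N €112; Agent R €48; Agent P €9.
Agent J has the highest bid, so Agent J wins.
The second-highest bid is €125, which exceeds the reserve, so that sets the price.

Price paid: €125.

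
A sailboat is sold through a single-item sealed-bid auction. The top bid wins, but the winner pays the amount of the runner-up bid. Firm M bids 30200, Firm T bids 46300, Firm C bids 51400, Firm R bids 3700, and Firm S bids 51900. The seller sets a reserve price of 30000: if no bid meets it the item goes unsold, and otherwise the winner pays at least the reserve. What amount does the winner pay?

Sorted high to low: Firm S 51900 > Firm C 51400 > Firm T 46300 > Firm M 30200 > Firm R 3700.
Firm S has the highest bid, so Firm S wins.
The second-highest bid is 51400, which exceeds the reserve, so that sets the price.

The winner pays 51400.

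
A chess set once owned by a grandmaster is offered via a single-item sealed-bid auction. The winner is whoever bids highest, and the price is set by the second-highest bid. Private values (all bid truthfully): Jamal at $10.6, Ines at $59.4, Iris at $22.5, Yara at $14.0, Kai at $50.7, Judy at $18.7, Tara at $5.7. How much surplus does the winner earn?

Bids in descending order: Ines $59.4; Kai $50.7; Iris $22.5; Judy $18.7; Yara $14.0; Jamal $10.6; Tara $5.7.
Ines wins with the top bid and pays the second-highest, $50.7.
Surplus = $59.4 − $50.7 = $8.7.

Surplus = $8.7.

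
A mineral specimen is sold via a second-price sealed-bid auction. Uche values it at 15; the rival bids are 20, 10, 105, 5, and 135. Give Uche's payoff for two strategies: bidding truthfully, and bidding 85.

(a) 0  (b) 0

The highest competing bid is 135.
Bidding truthfully at 15: the top bid is 135 (a rival), so Uche loses. Payoff = 0.
Bidding 85: the top bid is 135 (a rival), so Uche loses. Payoff = 0.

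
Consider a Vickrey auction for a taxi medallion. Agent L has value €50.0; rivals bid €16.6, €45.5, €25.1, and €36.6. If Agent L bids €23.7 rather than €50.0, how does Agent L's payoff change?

-€4.5

The highest competing bid is €45.5.
Bidding truthfully at €50.0: Agent L has the top bid, wins, and pays the second-highest bid €45.5. Payoff = €50.0 − €45.5 = €4.5.
Bidding €23.7: the top bid is €45.5 (a rival), so Agent L loses. Payoff = €0.0.
Change = €0.0 − €4.5 = -€4.5.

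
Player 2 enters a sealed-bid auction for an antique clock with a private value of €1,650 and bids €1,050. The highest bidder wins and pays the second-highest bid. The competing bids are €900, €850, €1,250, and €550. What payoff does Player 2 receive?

The bidder's payoff: €0.

Highest competing bid: €1,250.
Player 2's bid €1,050 is not the highest, so Player 2 loses, pays nothing, and earns zero payoff.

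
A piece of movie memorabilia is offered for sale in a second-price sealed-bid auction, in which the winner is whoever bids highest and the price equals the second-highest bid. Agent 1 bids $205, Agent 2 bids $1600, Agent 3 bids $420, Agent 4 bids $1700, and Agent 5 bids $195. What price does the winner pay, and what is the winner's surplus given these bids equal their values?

The winner pays $1600 for a surplus of $100.

Bids in descending order: Agent 4 $1700; Agent 2 $1600; Agent 3 $420; Agent 1 $205; Agent 5 $195.
Agent 4 is the highest bidder, so Agent 4 wins.
Under the second-price rule, the price is the second-highest bid: $1600.
Surplus = $1700 − $1600 = $100.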